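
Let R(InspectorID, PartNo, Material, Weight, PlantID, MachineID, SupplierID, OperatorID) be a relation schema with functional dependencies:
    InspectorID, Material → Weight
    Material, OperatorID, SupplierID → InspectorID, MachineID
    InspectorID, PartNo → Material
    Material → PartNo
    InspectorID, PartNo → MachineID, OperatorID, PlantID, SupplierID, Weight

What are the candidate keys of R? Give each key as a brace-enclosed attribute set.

{InspectorID, Material}⁺ = {InspectorID, MachineID, Material, OperatorID, PartNo, PlantID, SupplierID, Weight}, which is every attribute, so {InspectorID, Material} is a candidate key.
{InspectorID, PartNo}⁺ = {InspectorID, MachineID, Material, OperatorID, PartNo, PlantID, SupplierID, Weight}, which is every attribute, so {InspectorID, PartNo} is a candidate key.
{Material, OperatorID, SupplierID}⁺ = {InspectorID, MachineID, Material, OperatorID, PartNo, PlantID, SupplierID, Weight}, which is every attribute, so {Material, OperatorID, SupplierID} is a candidate key.
These are minimal and exhaustive — every other superkey contains one of them.

{InspectorID, Material}, {InspectorID, PartNo}, {Material, OperatorID, SupplierID}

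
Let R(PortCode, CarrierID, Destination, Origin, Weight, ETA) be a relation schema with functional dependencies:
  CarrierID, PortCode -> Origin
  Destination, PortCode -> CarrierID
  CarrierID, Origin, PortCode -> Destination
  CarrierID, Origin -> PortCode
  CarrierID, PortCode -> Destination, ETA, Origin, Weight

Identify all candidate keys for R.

{CarrierID, Origin}, {CarrierID, PortCode}, {Destination, PortCode}

{CarrierID, Origin}⁺ = {CarrierID, Destination, ETA, Origin, PortCode, Weight}, which is every attribute, so {CarrierID, Origin} is a candidate key.
{CarrierID, PortCode}⁺ = {CarrierID, Destination, ETA, Origin, PortCode, Weight}, which is every attribute, so {CarrierID, PortCode} is a candidate key.
{Destination, PortCode}⁺ = {CarrierID, Destination, ETA, Origin, PortCode, Weight}, which is every attribute, so {Destination, PortCode} is a candidate key.
These are minimal and exhaustive — every other superkey contains one of them.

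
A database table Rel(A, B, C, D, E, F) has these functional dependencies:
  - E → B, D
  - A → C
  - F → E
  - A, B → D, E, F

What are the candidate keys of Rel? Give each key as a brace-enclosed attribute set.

{A, B}, {A, E}, {A, F}

{A} never appears on the right of any FD, so every key must include it.
{A, B} is a candidate key since {A, B}⁺ = {A, B, C, D, E, F} covers every attribute.
{A, E} is a candidate key since {A, E}⁺ = {A, B, C, D, E, F} covers every attribute.
{A, F} is a candidate key since {A, F}⁺ = {A, B, C, D, E, F} covers every attribute.
Any other superkey properly contains one of these, so there are no further candidate keys.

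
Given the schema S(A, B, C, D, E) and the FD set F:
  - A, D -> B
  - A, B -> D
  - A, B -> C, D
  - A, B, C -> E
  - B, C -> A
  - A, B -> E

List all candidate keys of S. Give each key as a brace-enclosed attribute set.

{A, B}, {A, D}, {B, C}

{A, B} is a candidate key since {A, B}⁺ = {A, B, C, D, E} covers every attribute.
{A, D} is a candidate key since {A, D}⁺ = {A, B, C, D, E} covers every attribute.
{B, C} is a candidate key since {B, C}⁺ = {A, B, C, D, E} covers every attribute.
Any other superkey properly contains one of these, so there are no further candidate keys.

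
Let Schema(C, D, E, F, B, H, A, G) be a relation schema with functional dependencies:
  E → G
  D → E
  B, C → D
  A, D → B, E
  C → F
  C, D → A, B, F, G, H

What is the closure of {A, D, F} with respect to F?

{A, B, D, E, F, G}

Start with {A, D, F}.
D → E applies; add {E} → now {A, D, E, F}.
A, D → B, E applies; add {B} → now {A, B, D, E, F}.
E → G applies; add {G} → now {A, B, D, E, F, G}.
No further FD applies.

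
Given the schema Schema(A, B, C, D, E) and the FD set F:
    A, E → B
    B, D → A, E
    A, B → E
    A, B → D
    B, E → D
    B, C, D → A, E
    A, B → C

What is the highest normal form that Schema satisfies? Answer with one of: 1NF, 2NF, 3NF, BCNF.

Candidate keys: {A, B}, {A, E}, {B, D}, {B, E}. Prime attributes: {A, B, D, E}.
Each dependency's left side is a superkey — BCNF holds.

BCNF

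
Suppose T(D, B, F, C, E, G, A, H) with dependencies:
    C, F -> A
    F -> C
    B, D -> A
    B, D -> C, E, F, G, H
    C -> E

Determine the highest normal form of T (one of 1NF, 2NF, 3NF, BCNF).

2NF

Candidate key: {B, D}. Prime attributes: {B, D}.
C, F -> A breaks BCNF: {C, F}⁺ = {A, C, E, F}, so {C, F} is not a superkey.
C, F -> A has non-prime {A} on the right and a non-superkey on the left, so 3NF fails.
Checking every proper subset of each key, none determines a non-prime attribute — 2NF is satisfied.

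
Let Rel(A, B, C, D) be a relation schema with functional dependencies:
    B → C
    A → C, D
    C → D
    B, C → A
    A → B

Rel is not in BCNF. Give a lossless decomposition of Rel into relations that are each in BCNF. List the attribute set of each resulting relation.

Candidate keys of the original relation: {A}, {B}.
{A, B, C, D}: {C} determines {C, D} here but is not a superkey — split on C → D, giving {C, D} and {A, B, C}.
{C, D} is in BCNF.
{A, B, C} is in BCNF.

{A, B, C}; {C, D}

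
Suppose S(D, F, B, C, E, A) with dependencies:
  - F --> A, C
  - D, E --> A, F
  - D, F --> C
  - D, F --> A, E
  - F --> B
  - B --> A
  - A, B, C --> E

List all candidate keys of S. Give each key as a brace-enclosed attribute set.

No FD produces {D}, so it must be in every candidate key.
{D, E}⁺ = {A, B, C, D, E, F}, which is every attribute, so {D, E} is a candidate key.
{D, F}⁺ = {A, B, C, D, E, F}, which is every attribute, so {D, F} is a candidate key.
{B, C, D}⁺ = {A, B, C, D, E, F}, which is every attribute, so {B, C, D} is a candidate key.
No proper subset of any of these is a key, and no other minimal superkey exists.

{B, C, D}, {D, E}, {D, F}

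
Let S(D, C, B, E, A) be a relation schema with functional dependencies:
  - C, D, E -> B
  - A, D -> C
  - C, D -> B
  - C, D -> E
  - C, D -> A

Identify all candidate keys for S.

{A, D}, {C, D}

{D} never appears on the right of any FD, so every key must include it.
{A, D}⁺ = {A, B, C, D, E} — all of the relation — so {A, D} is a candidate key.
{C, D}⁺ = {A, B, C, D, E} — all of the relation — so {C, D} is a candidate key.
No proper subset of any of these is a key, and no other minimal superkey exists.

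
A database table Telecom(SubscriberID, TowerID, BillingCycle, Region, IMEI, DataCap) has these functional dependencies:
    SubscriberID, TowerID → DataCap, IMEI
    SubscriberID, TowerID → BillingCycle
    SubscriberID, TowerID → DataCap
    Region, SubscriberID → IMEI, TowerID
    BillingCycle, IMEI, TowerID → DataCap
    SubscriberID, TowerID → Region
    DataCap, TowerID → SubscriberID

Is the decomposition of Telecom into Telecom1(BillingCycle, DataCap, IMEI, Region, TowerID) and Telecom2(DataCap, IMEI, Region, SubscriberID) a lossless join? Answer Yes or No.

Common attributes: {DataCap, IMEI, Region}; their closure is {DataCap, IMEI, Region}.
Telecom1 ⊄ {DataCap, IMEI, Region} and Telecom2 ⊄ {DataCap, IMEI, Region}, so the split is lossy.

No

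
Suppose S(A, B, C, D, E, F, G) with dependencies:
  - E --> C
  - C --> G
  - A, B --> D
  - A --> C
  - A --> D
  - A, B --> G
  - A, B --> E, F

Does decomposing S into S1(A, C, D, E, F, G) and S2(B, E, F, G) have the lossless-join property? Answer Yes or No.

No

Common attributes: {E, F, G}; their closure is {C, E, F, G}.
The closure covers neither S1 nor S2 entirely; the join is not lossless.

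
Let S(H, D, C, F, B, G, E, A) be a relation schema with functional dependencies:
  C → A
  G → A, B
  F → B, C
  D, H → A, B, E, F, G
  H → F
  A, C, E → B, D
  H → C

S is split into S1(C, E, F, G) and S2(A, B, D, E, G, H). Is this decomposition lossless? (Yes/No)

No

Common attributes: {E, G}; their closure is {A, B, E, G}.
S1 ⊄ {A, B, E, G} and S2 ⊄ {A, B, E, G}, so the split is lossy.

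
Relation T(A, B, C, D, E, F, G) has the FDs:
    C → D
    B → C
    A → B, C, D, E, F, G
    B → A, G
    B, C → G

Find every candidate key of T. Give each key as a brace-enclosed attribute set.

{A} is a candidate key since {A}⁺ = {A, B, C, D, E, F, G} covers every attribute.
{B} is a candidate key since {B}⁺ = {A, B, C, D, E, F, G} covers every attribute.
Any other superkey properly contains one of these, so there are no further candidate keys.

{A}, {B}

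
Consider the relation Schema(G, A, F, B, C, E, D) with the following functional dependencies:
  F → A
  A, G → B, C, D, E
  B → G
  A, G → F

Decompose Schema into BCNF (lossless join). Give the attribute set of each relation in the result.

{A, F}; {B, C, D, E, F}; {B, G}

Candidate keys of the original relation: {A, B}, {A, G}, {B, F}, {F, G}.
Within {A, B, C, D, E, F, G}: {F}⁺ ∩ {A, B, C, D, E, F, G} = {A, F}, not the whole set, so F → A violates BCNF; decompose into {A, F} and {B, C, D, E, F, G}.
{A, F} is in BCNF.
Within {B, C, D, E, F, G}: {B}⁺ ∩ {B, C, D, E, F, G} = {B, G}, not the whole set, so B → G violates BCNF; decompose into {B, G} and {B, C, D, E, F}.
{B, G} is in BCNF.
{B, C, D, E, F} is in BCNF.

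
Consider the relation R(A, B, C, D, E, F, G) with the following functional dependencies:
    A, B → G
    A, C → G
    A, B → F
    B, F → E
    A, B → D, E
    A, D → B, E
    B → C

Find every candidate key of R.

No FD produces {A}, so it must be in every candidate key.
{A, B}⁺ = {A, B, C, D, E, F, G}, which is every attribute, so {A, B} is a candidate key.
{A, D}⁺ = {A, B, C, D, E, F, G}, which is every attribute, so {A, D} is a candidate key.
These are minimal and exhaustive — every other superkey contains one of them.

{A, B}, {A, D}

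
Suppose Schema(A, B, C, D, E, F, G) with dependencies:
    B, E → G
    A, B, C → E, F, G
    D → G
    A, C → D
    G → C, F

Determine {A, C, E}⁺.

{A, C, D, E, F, G}

Start with {A, C, E}.
A, C → D applies; add {D} → now {A, C, D, E}.
D → G applies; add {G} → now {A, C, D, E, G}.
G → C, F applies; add {F} → now {A, C, D, E, F, G}.
No further FD applies.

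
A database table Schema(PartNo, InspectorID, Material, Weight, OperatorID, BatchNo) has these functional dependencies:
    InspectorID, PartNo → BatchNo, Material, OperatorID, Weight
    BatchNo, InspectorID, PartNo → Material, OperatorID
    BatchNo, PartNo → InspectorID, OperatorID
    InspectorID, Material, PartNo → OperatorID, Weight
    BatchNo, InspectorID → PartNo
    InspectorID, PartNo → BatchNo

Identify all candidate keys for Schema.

{BatchNo, InspectorID} is a candidate key since {BatchNo, InspectorID}⁺ = {BatchNo, InspectorID, Material, OperatorID, PartNo, Weight} covers every attribute.
{BatchNo, PartNo} is a candidate key since {BatchNo, PartNo}⁺ = {BatchNo, InspectorID, Material, OperatorID, PartNo, Weight} covers every attribute.
{InspectorID, PartNo} is a candidate key since {InspectorID, PartNo}⁺ = {BatchNo, InspectorID, Material, OperatorID, PartNo, Weight} covers every attribute.
Any other superkey properly contains one of these, so there are no further candidate keys.

{BatchNo, InspectorID}, {BatchNo, PartNo}, {InspectorID, PartNo}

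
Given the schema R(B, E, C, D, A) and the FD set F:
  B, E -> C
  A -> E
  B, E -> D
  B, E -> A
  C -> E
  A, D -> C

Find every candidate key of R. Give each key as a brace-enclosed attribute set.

{A, B}, {B, C}, {B, E}

{B} never appears on the right of any FD, so every key must include it.
{A, B}⁺ = {A, B, C, D, E} — all of the relation — so {A, B} is a candidate key.
{B, C}⁺ = {A, B, C, D, E} — all of the relation — so {B, C} is a candidate key.
{B, E}⁺ = {A, B, C, D, E} — all of the relation — so {B, E} is a candidate key.
These are minimal and exhaustive — every other superkey contains one of them.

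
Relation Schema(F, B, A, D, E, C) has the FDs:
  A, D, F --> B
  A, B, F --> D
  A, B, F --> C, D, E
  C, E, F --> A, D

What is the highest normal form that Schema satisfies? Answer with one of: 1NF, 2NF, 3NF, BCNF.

BCNF

Candidate keys: {A, B, F}, {A, D, F}, {C, E, F}. Prime attributes: {A, B, C, D, E, F}.
The left-hand side of every FD is a superkey, so BCNF is satisfied.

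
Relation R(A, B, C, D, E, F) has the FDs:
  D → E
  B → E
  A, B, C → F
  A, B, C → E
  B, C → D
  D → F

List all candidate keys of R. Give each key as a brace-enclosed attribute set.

{A, B, C}

Attributes never on any right-hand side: {A, B, C} — every candidate key must contain all of them.
{A, B, C}⁺ = {A, B, C, D, E, F} — all of the relation — so {A, B, C} is a candidate key.
Every other attribute set either contains this one or has a smaller closure.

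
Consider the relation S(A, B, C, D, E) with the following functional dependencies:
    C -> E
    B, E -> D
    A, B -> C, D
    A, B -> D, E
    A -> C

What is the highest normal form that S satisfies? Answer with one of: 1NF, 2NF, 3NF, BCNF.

1NF

Candidate key: {A, B}. Prime attributes: {A, B}.
C -> E: {C}⁺ = {C, E}, which is not all of the attributes, so the left side is not a superkey — BCNF is violated.
C -> E determines the non-prime attribute {E} from a non-superkey — 3NF is violated.
Since {A} ⊂ {A, B} and {A}⁺ ⊇ {C, E} with {C, E} non-prime, there is a partial dependency; 2NF fails.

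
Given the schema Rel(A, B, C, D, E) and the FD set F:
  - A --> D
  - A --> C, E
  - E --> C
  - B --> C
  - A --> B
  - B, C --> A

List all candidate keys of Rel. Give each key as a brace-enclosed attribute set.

{A}, {B}

{A}⁺ = {A, B, C, D, E}, which is every attribute, so {A} is a candidate key.
{B}⁺ = {A, B, C, D, E}, which is every attribute, so {B} is a candidate key.
These are minimal and exhaustive — every other superkey contains one of them.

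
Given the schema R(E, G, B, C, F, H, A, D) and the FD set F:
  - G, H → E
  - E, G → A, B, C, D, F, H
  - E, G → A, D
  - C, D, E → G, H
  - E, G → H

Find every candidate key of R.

{C, D, E}, {E, G}, {G, H}

{E, G}⁺ = {A, B, C, D, E, F, G, H}, which is every attribute, so {E, G} is a candidate key.
{G, H}⁺ = {A, B, C, D, E, F, G, H}, which is every attribute, so {G, H} is a candidate key.
{C, D, E}⁺ = {A, B, C, D, E, F, G, H}, which is every attribute, so {C, D, E} is a candidate key.
These are minimal and exhaustive — every other superkey contains one of them.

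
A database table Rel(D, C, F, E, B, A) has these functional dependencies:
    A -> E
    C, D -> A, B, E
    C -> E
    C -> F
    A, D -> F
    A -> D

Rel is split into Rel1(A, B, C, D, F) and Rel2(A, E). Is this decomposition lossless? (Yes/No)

Common attributes: {A}; their closure is {A, D, E, F}.
This includes all of Rel2, so the common attributes are a superkey of Rel2 — the join is lossless.

Yes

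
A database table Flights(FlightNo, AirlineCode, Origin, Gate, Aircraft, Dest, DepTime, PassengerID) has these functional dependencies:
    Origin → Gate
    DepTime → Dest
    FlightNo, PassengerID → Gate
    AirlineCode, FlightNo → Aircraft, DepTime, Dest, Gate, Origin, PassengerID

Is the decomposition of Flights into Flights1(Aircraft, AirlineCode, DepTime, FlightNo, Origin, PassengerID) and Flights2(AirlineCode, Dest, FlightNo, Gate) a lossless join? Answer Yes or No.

The shared attributes are {AirlineCode, FlightNo} and {AirlineCode, FlightNo}⁺ = {Aircraft, AirlineCode, DepTime, Dest, FlightNo, Gate, Origin, PassengerID}.
Since Flights1 ⊆ {Aircraft, AirlineCode, DepTime, Dest, FlightNo, Gate, Origin, PassengerID}, the intersection is a superkey of Flights1; the decomposition is lossless.

Yes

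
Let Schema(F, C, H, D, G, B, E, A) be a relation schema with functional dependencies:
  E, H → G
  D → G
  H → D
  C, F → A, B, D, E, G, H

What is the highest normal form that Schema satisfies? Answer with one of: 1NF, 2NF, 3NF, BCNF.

2NF

Candidate key: {C, F}. Prime attributes: {C, F}.
E, H → G: {E, H}⁺ = {D, E, G, H}, which is not all of the attributes, so the left side is not a superkey — BCNF is violated.
Because {G} is non-prime and the left side of E, H → G is not a superkey, the relation is not in 3NF.
No non-prime attribute depends on a proper subset of any candidate key, so 2NF holds.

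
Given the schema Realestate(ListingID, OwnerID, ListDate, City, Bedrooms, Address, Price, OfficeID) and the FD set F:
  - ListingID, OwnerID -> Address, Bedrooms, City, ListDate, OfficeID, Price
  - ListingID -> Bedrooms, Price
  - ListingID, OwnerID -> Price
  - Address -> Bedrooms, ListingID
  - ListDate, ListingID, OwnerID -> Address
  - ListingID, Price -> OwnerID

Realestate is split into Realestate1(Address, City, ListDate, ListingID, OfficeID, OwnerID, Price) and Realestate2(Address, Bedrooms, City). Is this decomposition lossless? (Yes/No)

Realestate1 ∩ Realestate2 = {Address, City}; its closure under F is {Address, Bedrooms, City, ListDate, ListingID, OfficeID, OwnerID, Price}.
Realestate1 is contained in that closure, so Realestate1 ∩ Realestate2 -> Realestate1 holds and the join is lossless.

Yes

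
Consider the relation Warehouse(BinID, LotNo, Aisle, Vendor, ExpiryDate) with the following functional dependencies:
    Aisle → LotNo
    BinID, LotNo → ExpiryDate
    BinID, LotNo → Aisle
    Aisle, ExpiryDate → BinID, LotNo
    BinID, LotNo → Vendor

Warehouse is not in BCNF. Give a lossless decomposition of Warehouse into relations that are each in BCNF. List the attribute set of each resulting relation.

{Aisle, BinID, ExpiryDate, Vendor}; {Aisle, LotNo}

Candidate keys of the original relation: {Aisle, BinID}, {Aisle, ExpiryDate}, {BinID, LotNo}.
{Aisle, BinID, ExpiryDate, LotNo, Vendor}: {Aisle} determines {Aisle, LotNo} here but is not a superkey — split on Aisle → LotNo, giving {Aisle, LotNo} and {Aisle, BinID, ExpiryDate, Vendor}.
{Aisle, LotNo}: every determinant is a superkey — BCNF.
{Aisle, BinID, ExpiryDate, Vendor}: every determinant is a superkey — BCNF.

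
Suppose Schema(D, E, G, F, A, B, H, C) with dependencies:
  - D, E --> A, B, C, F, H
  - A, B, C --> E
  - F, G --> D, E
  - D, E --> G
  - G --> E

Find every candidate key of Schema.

{A, B, C, D}, {D, E}, {D, G}, {F, G}

Closure of {D, E} is {A, B, C, D, E, F, G, H}, the whole schema; {D, E} is a candidate key.
Closure of {D, G} is {A, B, C, D, E, F, G, H}, the whole schema; {D, G} is a candidate key.
Closure of {F, G} is {A, B, C, D, E, F, G, H}, the whole schema; {F, G} is a candidate key.
Closure of {A, B, C, D} is {A, B, C, D, E, F, G, H}, the whole schema; {A, B, C, D} is a candidate key.
These are minimal and exhaustive — every other superkey contains one of them.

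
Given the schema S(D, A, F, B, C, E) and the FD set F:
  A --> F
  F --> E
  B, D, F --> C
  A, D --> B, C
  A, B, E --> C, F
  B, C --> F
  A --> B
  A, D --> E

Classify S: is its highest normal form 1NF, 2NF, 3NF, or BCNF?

1NF

Candidate key: {A, D}. Prime attributes: {A, D}.
A --> F breaks BCNF: {A}⁺ = {A, B, C, E, F}, so {A} is not a superkey.
A --> F has non-prime {F} on the right and a non-superkey on the left, so 3NF fails.
Since {A} ⊂ {A, D} and {A}⁺ ⊇ {B, C, E, F} with {B, C, E, F} non-prime, there is a partial dependency; 2NF fails.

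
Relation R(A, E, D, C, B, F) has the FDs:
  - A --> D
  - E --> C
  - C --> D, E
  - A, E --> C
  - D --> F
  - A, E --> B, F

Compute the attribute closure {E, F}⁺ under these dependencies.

Start with {E, F}.
E --> C applies; add {C} → now {C, E, F}.
C --> D, E applies; add {D} → now {C, D, E, F}.
No further FD applies.

{C, D, E, F}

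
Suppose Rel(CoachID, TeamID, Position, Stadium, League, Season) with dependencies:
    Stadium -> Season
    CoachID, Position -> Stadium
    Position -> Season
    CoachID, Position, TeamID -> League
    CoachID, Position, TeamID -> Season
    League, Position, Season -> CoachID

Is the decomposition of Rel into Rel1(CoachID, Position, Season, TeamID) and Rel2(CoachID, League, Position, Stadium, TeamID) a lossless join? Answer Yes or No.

Rel1 ∩ Rel2 = {CoachID, Position, TeamID}; its closure under F is {CoachID, League, Position, Season, Stadium, TeamID}.
Since Rel1 ⊆ {CoachID, League, Position, Season, Stadium, TeamID}, the intersection is a superkey of Rel1; the decomposition is lossless.

Yes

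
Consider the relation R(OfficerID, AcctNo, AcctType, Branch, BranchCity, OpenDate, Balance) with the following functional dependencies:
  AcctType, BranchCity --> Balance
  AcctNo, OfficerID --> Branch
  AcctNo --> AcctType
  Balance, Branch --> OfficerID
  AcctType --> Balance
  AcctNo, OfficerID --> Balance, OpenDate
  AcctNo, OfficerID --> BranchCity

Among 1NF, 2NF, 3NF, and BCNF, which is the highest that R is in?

Candidate keys: {AcctNo, Branch}, {AcctNo, OfficerID}. Prime attributes: {AcctNo, Branch, OfficerID}.
AcctType, BranchCity --> Balance: {AcctType, BranchCity}⁺ = {AcctType, Balance, BranchCity}, which is not all of the attributes, so the left side is not a superkey — BCNF is violated.
AcctType, BranchCity --> Balance determines the non-prime attribute {Balance} from a non-superkey — 3NF is violated.
Since {AcctNo} ⊂ {AcctNo, Branch} and {AcctNo}⁺ ⊇ {AcctType, Balance} with {AcctType, Balance} non-prime, there is a partial dependency; 2NF fails.

1NF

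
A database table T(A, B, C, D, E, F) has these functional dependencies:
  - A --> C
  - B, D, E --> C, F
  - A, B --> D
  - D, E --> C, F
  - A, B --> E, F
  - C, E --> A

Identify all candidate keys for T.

No FD produces {B}, so it must be in every candidate key.
{A, B}⁺ = {A, B, C, D, E, F} — all of the relation — so {A, B} is a candidate key.
{B, C, E}⁺ = {A, B, C, D, E, F} — all of the relation — so {B, C, E} is a candidate key.
{B, D, E}⁺ = {A, B, C, D, E, F} — all of the relation — so {B, D, E} is a candidate key.
No proper subset of any of these is a key, and no other minimal superkey exists.

{A, B}, {B, C, E}, {B, D, E}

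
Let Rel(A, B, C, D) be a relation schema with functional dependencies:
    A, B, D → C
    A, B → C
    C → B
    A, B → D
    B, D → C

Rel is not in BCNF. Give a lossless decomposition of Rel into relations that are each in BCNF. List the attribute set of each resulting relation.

{A, C, D}; {B, C}

Candidate keys of the original relation: {A, B}, {A, C}.
In {A, B, C, D}, {C} is not a superkey ({C}⁺ restricted to this set is {B, C}), so split on C → B into {B, C} and {A, C, D}.
{B, C} has no BCNF violation.
{A, C, D} has no BCNF violation.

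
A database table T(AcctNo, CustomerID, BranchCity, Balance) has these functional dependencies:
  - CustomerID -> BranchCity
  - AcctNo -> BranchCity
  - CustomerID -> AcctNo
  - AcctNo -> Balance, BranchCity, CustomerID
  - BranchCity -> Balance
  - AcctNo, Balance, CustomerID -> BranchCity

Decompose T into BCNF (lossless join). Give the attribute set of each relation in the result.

Candidate keys of the original relation: {AcctNo}, {CustomerID}.
{AcctNo, Balance, BranchCity, CustomerID}: {BranchCity} determines {Balance, BranchCity} here but is not a superkey — split on BranchCity -> Balance, giving {Balance, BranchCity} and {AcctNo, BranchCity, CustomerID}.
{Balance, BranchCity} has no BCNF violation.
{AcctNo, BranchCity, CustomerID} has no BCNF violation.

{AcctNo, BranchCity, CustomerID}; {Balance, BranchCity}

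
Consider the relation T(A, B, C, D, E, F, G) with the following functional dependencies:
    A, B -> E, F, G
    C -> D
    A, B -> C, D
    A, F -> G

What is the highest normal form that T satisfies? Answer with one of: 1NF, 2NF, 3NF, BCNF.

Candidate key: {A, B}. Prime attributes: {A, B}.
For C -> D we have {C}⁺ = {C, D}; {C} is not a superkey, so BCNF fails.
C -> D has non-prime {D} on the right and a non-superkey on the left, so 3NF fails.
Checking every proper subset of each key, none determines a non-prime attribute — 2NF is satisfied.

2NF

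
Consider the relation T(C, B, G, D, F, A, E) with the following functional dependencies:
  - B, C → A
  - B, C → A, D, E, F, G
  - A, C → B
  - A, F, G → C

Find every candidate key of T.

Closure of {A, C} is {A, B, C, D, E, F, G}, the whole schema; {A, C} is a candidate key.
Closure of {B, C} is {A, B, C, D, E, F, G}, the whole schema; {B, C} is a candidate key.
Closure of {A, F, G} is {A, B, C, D, E, F, G}, the whole schema; {A, F, G} is a candidate key.
Any other superkey properly contains one of these, so there are no further candidate keys.

{A, C}, {A, F, G}, {B, C}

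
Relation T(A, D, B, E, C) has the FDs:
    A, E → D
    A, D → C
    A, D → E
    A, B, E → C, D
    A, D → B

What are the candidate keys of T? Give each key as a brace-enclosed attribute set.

{A, D}, {A, E}

No FD produces {A}, so it must be in every candidate key.
{A, D} is a candidate key since {A, D}⁺ = {A, B, C, D, E} covers every attribute.
{A, E} is a candidate key since {A, E}⁺ = {A, B, C, D, E} covers every attribute.
No proper subset of any of these is a key, and no other minimal superkey exists.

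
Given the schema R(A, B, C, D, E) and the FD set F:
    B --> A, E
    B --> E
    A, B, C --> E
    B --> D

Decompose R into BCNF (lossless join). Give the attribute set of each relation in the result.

Candidate key of the original relation: {B, C}.
{A, B, C, D, E}: {B} determines {A, B, D, E} here but is not a superkey — split on B --> A, D, E, giving {A, B, D, E} and {B, C}.
{A, B, D, E} has no BCNF violation.
{B, C} has no BCNF violation.

{A, B, D, E}; {B, C}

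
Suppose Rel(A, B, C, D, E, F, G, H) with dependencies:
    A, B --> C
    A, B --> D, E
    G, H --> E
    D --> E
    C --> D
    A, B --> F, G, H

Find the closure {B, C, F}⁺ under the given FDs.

Start with {B, C, F}.
C --> D applies; add {D} → now {B, C, D, F}.
D --> E applies; add {E} → now {B, C, D, E, F}.
No further FD applies.

{B, C, D, E, F}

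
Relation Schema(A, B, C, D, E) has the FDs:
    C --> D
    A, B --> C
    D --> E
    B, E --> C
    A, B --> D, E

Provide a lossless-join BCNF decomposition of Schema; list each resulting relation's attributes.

Candidate key of the original relation: {A, B}.
{A, B, C, D, E}: {C} determines {C, D, E} here but is not a superkey — split on C --> D, E, giving {C, D, E} and {A, B, C}.
{C, D, E}: {D} determines {D, E} here but is not a superkey — split on D --> E, giving {D, E} and {C, D}.
{D, E} is in BCNF.
{C, D} is in BCNF.
{A, B, C} is in BCNF.

{A, B, C}; {C, D}; {D, E}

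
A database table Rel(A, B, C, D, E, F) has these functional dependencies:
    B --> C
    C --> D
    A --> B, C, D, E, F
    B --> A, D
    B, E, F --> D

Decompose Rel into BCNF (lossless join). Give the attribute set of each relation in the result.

Candidate keys of the original relation: {A}, {B}.
{A, B, C, D, E, F}: {C} determines {C, D} here but is not a superkey — split on C --> D, giving {C, D} and {A, B, C, E, F}.
{C, D}: every determinant is a superkey — BCNF.
{A, B, C, E, F}: every determinant is a superkey — BCNF.

{A, B, C, E, F}; {C, D}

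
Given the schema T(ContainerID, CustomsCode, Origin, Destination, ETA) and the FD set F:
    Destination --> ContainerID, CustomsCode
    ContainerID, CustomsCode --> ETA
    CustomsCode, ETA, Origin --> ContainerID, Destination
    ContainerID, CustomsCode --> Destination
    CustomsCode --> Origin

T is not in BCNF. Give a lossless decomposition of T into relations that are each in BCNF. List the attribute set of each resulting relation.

Candidate keys of the original relation: {ContainerID, CustomsCode}, {CustomsCode, ETA}, {Destination}.
{ContainerID, CustomsCode, Destination, ETA, Origin}: {CustomsCode} determines {CustomsCode, Origin} here but is not a superkey — split on CustomsCode --> Origin, giving {CustomsCode, Origin} and {ContainerID, CustomsCode, Destination, ETA}.
{CustomsCode, Origin}: every determinant is a superkey — BCNF.
{ContainerID, CustomsCode, Destination, ETA}: every determinant is a superkey — BCNF.

{ContainerID, CustomsCode, Destination, ETA}; {CustomsCode, Origin}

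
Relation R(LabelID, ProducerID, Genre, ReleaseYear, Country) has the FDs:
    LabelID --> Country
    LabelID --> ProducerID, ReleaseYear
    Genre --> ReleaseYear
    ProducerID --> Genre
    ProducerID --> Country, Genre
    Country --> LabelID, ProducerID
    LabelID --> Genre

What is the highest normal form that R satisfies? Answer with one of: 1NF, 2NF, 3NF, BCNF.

2NF

Candidate keys: {Country}, {LabelID}, {ProducerID}. Prime attributes: {Country, LabelID, ProducerID}.
Genre --> ReleaseYear: {Genre}⁺ = {Genre, ReleaseYear}, which is not all of the attributes, so the left side is not a superkey — BCNF is violated.
Genre --> ReleaseYear determines the non-prime attribute {ReleaseYear} from a non-superkey — 3NF is violated.
With only single-attribute keys there can be no partial dependency, so 2NF holds.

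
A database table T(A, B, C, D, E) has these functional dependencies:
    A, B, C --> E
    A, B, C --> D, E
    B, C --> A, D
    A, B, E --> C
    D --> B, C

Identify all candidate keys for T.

{A, B, E}, {B, C}, {D}

{D}⁺ = {A, B, C, D, E} — all of the relation — so {D} is a candidate key.
{B, C}⁺ = {A, B, C, D, E} — all of the relation — so {B, C} is a candidate key.
{A, B, E}⁺ = {A, B, C, D, E} — all of the relation — so {A, B, E} is a candidate key.
Any other superkey properly contains one of these, so there are no further candidate keys.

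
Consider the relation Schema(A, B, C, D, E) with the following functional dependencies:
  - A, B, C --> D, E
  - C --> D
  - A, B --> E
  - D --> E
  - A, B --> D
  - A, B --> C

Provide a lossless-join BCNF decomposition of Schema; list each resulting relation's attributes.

Candidate key of the original relation: {A, B}.
In {A, B, C, D, E}, {C} is not a superkey ({C}⁺ restricted to this set is {C, D, E}), so split on C --> D, E into {C, D, E} and {A, B, C}.
In {C, D, E}, {D} is not a superkey ({D}⁺ restricted to this set is {D, E}), so split on D --> E into {D, E} and {C, D}.
{D, E}: every determinant is a superkey — BCNF.
{C, D}: every determinant is a superkey — BCNF.
{A, B, C}: every determinant is a superkey — BCNF.

{A, B, C}; {C, D}; {D, E}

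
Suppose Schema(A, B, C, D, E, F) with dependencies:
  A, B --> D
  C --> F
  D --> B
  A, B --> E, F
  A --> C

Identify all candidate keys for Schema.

No FD produces {A}, so it must be in every candidate key.
{A, B} is a candidate key since {A, B}⁺ = {A, B, C, D, E, F} covers every attribute.
{A, D} is a candidate key since {A, D}⁺ = {A, B, C, D, E, F} covers every attribute.
Any other superkey properly contains one of these, so there are no further candidate keys.

{A, B}, {A, D}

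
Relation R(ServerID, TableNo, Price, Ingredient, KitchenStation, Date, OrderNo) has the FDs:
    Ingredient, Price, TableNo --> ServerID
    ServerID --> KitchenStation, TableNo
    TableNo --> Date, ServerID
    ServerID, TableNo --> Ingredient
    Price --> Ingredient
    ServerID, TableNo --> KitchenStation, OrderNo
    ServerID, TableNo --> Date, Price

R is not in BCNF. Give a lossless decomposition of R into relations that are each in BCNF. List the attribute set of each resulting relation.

{Date, KitchenStation, OrderNo, Price, ServerID, TableNo}; {Ingredient, Price}

Candidate keys of the original relation: {ServerID}, {TableNo}.
{Date, Ingredient, KitchenStation, OrderNo, Price, ServerID, TableNo}: {Price} determines {Ingredient, Price} here but is not a superkey — split on Price --> Ingredient, giving {Ingredient, Price} and {Date, KitchenStation, OrderNo, Price, ServerID, TableNo}.
{Ingredient, Price}: every determinant is a superkey — BCNF.
{Date, KitchenStation, OrderNo, Price, ServerID, TableNo}: every determinant is a superkey — BCNF.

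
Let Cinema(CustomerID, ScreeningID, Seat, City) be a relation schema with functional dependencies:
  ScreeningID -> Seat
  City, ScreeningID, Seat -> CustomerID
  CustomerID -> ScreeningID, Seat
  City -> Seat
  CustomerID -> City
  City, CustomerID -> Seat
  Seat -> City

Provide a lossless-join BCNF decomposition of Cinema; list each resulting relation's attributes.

{City, CustomerID, ScreeningID}; {City, Seat}

Candidate keys of the original relation: {CustomerID}, {ScreeningID}.
In {City, CustomerID, ScreeningID, Seat}, {City} is not a superkey ({City}⁺ restricted to this set is {City, Seat}), so split on City -> Seat into {City, Seat} and {City, CustomerID, ScreeningID}.
{City, Seat} has no BCNF violation.
{City, CustomerID, ScreeningID} has no BCNF violation.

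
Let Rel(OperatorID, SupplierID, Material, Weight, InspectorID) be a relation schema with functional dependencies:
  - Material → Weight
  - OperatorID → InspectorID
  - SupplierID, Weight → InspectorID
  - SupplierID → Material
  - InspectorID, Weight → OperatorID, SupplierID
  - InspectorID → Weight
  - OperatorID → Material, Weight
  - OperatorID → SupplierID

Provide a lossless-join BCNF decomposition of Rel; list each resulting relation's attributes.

{InspectorID, Material, OperatorID, SupplierID}; {Material, Weight}

Candidate keys of the original relation: {InspectorID}, {OperatorID}, {SupplierID}.
{InspectorID, Material, OperatorID, SupplierID, Weight}: {Material} determines {Material, Weight} here but is not a superkey — split on Material → Weight, giving {Material, Weight} and {InspectorID, Material, OperatorID, SupplierID}.
{Material, Weight}: every determinant is a superkey — BCNF.
{InspectorID, Material, OperatorID, SupplierID}: every determinant is a superkey — BCNF.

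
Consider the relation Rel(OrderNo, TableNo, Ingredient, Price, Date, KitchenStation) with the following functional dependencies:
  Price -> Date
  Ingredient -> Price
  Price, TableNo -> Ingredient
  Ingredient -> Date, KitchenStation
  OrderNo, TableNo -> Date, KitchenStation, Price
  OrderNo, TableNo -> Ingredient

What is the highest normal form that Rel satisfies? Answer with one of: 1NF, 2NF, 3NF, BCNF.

Candidate key: {OrderNo, TableNo}. Prime attributes: {OrderNo, TableNo}.
For Price -> Date we have {Price}⁺ = {Date, Price}; {Price} is not a superkey, so BCNF fails.
Price -> Date determines the non-prime attribute {Date} from a non-superkey — 3NF is violated.
No non-prime attribute depends on a proper subset of any candidate key, so 2NF holds.

2NF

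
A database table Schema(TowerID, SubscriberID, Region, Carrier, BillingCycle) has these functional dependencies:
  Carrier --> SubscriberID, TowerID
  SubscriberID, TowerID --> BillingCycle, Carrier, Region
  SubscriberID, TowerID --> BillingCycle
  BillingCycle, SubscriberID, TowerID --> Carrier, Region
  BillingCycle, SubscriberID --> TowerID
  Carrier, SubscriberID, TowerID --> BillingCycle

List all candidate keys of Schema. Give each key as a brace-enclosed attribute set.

Closure of {Carrier} is {BillingCycle, Carrier, Region, SubscriberID, TowerID}, the whole schema; {Carrier} is a candidate key.
Closure of {BillingCycle, SubscriberID} is {BillingCycle, Carrier, Region, SubscriberID, TowerID}, the whole schema; {BillingCycle, SubscriberID} is a candidate key.
Closure of {SubscriberID, TowerID} is {BillingCycle, Carrier, Region, SubscriberID, TowerID}, the whole schema; {SubscriberID, TowerID} is a candidate key.
No proper subset of any of these is a key, and no other minimal superkey exists.

{BillingCycle, SubscriberID}, {Carrier}, {SubscriberID, TowerID}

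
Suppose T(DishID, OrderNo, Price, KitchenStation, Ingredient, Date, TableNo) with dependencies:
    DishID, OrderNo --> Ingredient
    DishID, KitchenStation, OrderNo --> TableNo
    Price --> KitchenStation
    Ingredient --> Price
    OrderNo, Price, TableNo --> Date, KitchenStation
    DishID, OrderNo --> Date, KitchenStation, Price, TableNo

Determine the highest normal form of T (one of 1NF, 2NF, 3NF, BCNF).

Candidate key: {DishID, OrderNo}. Prime attributes: {DishID, OrderNo}.
Price --> KitchenStation breaks BCNF: {Price}⁺ = {KitchenStation, Price}, so {Price} is not a superkey.
Because {KitchenStation} is non-prime and the left side of Price --> KitchenStation is not a superkey, the relation is not in 3NF.
No proper subset of a key has a non-prime attribute in its closure, so there is no partial dependency; 2NF holds.

2NF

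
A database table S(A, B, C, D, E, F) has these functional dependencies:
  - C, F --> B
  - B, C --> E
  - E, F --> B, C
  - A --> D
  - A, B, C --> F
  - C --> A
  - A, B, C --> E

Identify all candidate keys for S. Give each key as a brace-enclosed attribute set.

{B, C}⁺ = {A, B, C, D, E, F}, which is every attribute, so {B, C} is a candidate key.
{C, F}⁺ = {A, B, C, D, E, F}, which is every attribute, so {C, F} is a candidate key.
{E, F}⁺ = {A, B, C, D, E, F}, which is every attribute, so {E, F} is a candidate key.
No proper subset of any of these is a key, and no other minimal superkey exists.

{B, C}, {C, F}, {E, F}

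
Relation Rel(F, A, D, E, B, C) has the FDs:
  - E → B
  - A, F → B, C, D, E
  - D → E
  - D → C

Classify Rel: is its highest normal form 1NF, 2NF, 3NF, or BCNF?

Candidate key: {A, F}. Prime attributes: {A, F}.
E → B: {E}⁺ = {B, E}, which is not all of the attributes, so the left side is not a superkey — BCNF is violated.
E → B determines the non-prime attribute {B} from a non-superkey — 3NF is violated.
No proper subset of a key has a non-prime attribute in its closure, so there is no partial dependency; 2NF holds.

2NF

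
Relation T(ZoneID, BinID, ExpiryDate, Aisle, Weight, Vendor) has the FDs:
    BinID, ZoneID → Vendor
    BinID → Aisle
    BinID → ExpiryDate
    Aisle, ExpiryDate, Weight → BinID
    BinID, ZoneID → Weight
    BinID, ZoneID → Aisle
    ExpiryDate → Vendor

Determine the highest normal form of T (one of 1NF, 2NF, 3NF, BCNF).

1NF

Candidate keys: {Aisle, ExpiryDate, Weight, ZoneID}, {BinID, ZoneID}. Prime attributes: {Aisle, BinID, ExpiryDate, Weight, ZoneID}.
For BinID → Aisle we have {BinID}⁺ = {Aisle, BinID, ExpiryDate, Vendor}; {BinID} is not a superkey, so BCNF fails.
Because {Vendor} is non-prime and the left side of ExpiryDate → Vendor is not a superkey, the relation is not in 3NF.
Since {BinID} ⊂ {BinID, ZoneID} and {BinID}⁺ ⊇ {Vendor} with {Vendor} non-prime, there is a partial dependency; 2NF fails.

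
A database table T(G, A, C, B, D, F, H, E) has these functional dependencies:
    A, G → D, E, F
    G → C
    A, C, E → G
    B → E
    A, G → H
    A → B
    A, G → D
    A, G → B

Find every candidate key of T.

{A} never appears on the right of any FD, so every key must include it.
{A, C}⁺ = {A, B, C, D, E, F, G, H} — all of the relation — so {A, C} is a candidate key.
{A, G}⁺ = {A, B, C, D, E, F, G, H} — all of the relation — so {A, G} is a candidate key.
No proper subset of any of these is a key, and no other minimal superkey exists.

{A, C}, {A, G}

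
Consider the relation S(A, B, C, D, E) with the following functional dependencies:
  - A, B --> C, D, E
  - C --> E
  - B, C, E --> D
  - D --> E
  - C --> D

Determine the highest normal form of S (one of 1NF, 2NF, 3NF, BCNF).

2NF

Candidate key: {A, B}. Prime attributes: {A, B}.
For C --> E we have {C}⁺ = {C, D, E}; {C} is not a superkey, so BCNF fails.
C --> E determines the non-prime attribute {E} from a non-superkey — 3NF is violated.
No non-prime attribute depends on a proper subset of any candidate key, so 2NF holds.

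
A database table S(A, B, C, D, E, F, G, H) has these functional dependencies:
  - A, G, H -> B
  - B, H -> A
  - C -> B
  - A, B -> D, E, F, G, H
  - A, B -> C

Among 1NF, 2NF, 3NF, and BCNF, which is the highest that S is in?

Candidate keys: {A, B}, {A, C}, {A, G, H}, {B, H}, {C, H}. Prime attributes: {A, B, C, G, H}.
For C -> B we have {C}⁺ = {B, C}; {C} is not a superkey, so BCNF fails.
Its right-hand attributes {B} are all prime, as are those of every other non-superkey FD — the relation is in 3NF.

3NF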